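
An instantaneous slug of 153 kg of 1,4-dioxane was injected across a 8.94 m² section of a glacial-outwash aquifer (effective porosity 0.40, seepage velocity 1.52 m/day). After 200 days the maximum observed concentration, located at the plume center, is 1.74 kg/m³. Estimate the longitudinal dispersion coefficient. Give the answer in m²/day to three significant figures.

At the plume center C_max = M/(n_e·A·√(4πDt)), so D = M²/(4πt·(n_e·A·C_max)²).
n_e·A·C_max = 0.40 × 8.94 × 1.74 = 6.222 kg/m.
D = 153²/(4π × 200 × 6.222²) = 0.241 m²/day.

0.241 m²/day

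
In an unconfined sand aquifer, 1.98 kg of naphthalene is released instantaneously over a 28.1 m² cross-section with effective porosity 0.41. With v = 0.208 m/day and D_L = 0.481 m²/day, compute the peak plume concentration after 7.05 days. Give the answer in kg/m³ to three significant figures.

0.0263 kg/m³

The peak of an instantaneous 1D plume sits at x = vt; there the Gaussian factor is 1 and C_max = M/(n_e·A·√(4πDt)), where n_e·A is the pore area the mass is dissolved in.
√(4πDt) = √(4π × 0.481 × 7.05) = 6.528 m, so C_max = 1.98/(0.41 × 28.1 × 6.528) = 0.0263 kg/m³.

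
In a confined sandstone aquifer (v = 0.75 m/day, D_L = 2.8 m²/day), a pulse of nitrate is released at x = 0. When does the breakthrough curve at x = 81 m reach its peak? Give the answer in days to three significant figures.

For the 1D instantaneous-source solution, setting ∂C/∂t = 0 at fixed x gives v²t² + 2Dt − x² = 0, so t = (√(D² + v²x²) − D)/v².
√(D² + v²x²) = √(2.8² + 0.75² × 81²) = 60.81; v² = 0.5625.
t = (60.81 − 2.8)/0.5625 = 103 days (vs. the pure-advection estimate x/v = 108 d).

103 days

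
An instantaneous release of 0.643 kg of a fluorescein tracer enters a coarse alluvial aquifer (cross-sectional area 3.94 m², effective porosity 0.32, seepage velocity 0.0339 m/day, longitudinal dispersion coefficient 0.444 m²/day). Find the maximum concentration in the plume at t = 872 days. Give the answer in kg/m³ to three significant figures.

The peak of an instantaneous 1D plume sits at x = vt; there the Gaussian factor is 1 and C_max = M/(n_e·A·√(4πDt)), where n_e·A is the pore area the mass is dissolved in.
√(4πDt) = √(4π × 0.444 × 872) = 69.75 m, so C_max = 0.643/(0.32 × 3.94 × 69.75) = 0.00731 kg/m³.

0.00731 kg/m³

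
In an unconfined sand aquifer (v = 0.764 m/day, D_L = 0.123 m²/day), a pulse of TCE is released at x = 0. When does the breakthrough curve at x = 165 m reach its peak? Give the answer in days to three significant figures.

216 days

For the 1D instantaneous-source solution, setting ∂C/∂t = 0 at fixed x gives v²t² + 2Dt − x² = 0, so t = (√(D² + v²x²) − D)/v².
√(D² + v²x²) = √(0.123² + 0.764² × 165²) = 126.1; v² = 0.583696.
t = (126.1 − 0.123)/0.583696 = 216 days (vs. the pure-advection estimate x/v = 216 d).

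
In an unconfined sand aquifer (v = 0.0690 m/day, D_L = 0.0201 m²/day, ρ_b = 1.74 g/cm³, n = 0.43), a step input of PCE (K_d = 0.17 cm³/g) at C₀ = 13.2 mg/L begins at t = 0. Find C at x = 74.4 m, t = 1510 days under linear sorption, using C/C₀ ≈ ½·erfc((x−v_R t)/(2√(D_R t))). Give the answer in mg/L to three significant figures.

Retardation factor R = 1 + ρ_b·K_d/n = 1 + 1.74 × 0.17/0.43 = 1.688.
Sorption retards both mechanisms: v_R = v/R = 0.04088 m/day, D_R = D/R = 0.01191 m²/day.
v_R·t = 0.04088 × 1510 = 61.7288 m; 2√(D_R t) = 8.482 m; argument = (74.4 − 61.7288)/8.482 = 1.494.
C = C₀ × ½·erfc(1.494) = 13.2 × 0.01731 = 0.228 mg/L.

0.228 mg/L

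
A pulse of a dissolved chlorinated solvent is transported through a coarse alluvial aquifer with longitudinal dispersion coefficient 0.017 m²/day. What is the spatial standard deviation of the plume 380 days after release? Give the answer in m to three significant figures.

Dispersive spreading gives a Gaussian with σ² = 2Dt; advection only shifts the center.
σ = √(2 × 0.017 × 380) = 3.59 m.

3.59 m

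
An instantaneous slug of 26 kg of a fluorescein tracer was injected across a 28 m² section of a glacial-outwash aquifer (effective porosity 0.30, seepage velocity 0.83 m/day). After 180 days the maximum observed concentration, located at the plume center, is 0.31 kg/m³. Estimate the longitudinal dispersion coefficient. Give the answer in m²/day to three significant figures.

At the plume center C_max = M/(n_e·A·√(4πDt)), so D = M²/(4πt·(n_e·A·C_max)²).
n_e·A·C_max = 0.30 × 28 × 0.31 = 2.604 kg/m.
D = 26²/(4π × 180 × 2.604²) = 0.0441 m²/day.

0.0441 m²/day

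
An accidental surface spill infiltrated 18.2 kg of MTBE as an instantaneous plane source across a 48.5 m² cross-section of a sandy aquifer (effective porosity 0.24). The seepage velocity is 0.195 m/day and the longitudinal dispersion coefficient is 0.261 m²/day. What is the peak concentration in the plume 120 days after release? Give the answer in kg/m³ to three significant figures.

The peak of an instantaneous 1D plume sits at x = vt; there the Gaussian factor is 1 and C_max = M/(n_e·A·√(4πDt)), where n_e·A is the pore area the mass is dissolved in.
√(4πDt) = √(4π × 0.261 × 120) = 19.84 m, so C_max = 18.2/(0.24 × 48.5 × 19.84) = 0.0788 kg/m³.

0.0788 kg/m³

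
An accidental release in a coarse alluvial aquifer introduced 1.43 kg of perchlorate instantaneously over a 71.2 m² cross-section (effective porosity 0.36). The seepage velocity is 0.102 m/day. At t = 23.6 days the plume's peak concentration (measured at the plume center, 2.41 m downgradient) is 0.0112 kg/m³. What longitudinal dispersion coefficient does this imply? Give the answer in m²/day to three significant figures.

0.0837 m²/day

At the plume center C_max = M/(n_e·A·√(4πDt)), so D = M²/(4πt·(n_e·A·C_max)²).
n_e·A·C_max = 0.36 × 71.2 × 0.0112 = 0.2871 kg/m.
D = 1.43²/(4π × 23.6 × 0.2871²) = 0.0837 m²/day.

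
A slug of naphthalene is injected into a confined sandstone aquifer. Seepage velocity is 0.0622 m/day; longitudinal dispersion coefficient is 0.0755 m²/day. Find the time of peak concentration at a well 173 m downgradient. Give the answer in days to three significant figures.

2760 days

For the 1D instantaneous-source solution, setting ∂C/∂t = 0 at fixed x gives v²t² + 2Dt − x² = 0, so t = (√(D² + v²x²) − D)/v².
√(D² + v²x²) = √(0.0755² + 0.0622² × 173²) = 10.76; v² = 0.00386884.
t = (10.76 − 0.0755)/0.00386884 = 2760 days (vs. the pure-advection estimate x/v = 2780 d).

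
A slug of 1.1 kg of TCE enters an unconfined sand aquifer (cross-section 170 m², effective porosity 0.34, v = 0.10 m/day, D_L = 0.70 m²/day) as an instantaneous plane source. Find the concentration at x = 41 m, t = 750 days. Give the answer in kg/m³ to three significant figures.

For an instantaneous plane source, C(x,t) = M/(n_e·A·√(4πDt)) · exp(−(x−vt)²/(4Dt)), with n_e·A the pore (flow) area.
Plume center vt = 0.10 × 750 = 75 m, so the well at 41 m is 34 m upgradient of the peak.
√(4πDt) = 81.22 m, giving peak height M/(n_e·A·√(4πDt)) = 1.1/(0.34 × 170 × 81.22) = 0.0002343 kg/m³.
(x−vt)²/(4Dt) = (-34)²/(4 × 0.70 × 750) = 0.5505; exp(−0.5505) = 0.5767.
C = 0.0002343 × 0.5767 = 0.000135 kg/m³.

0.000135 kg/m³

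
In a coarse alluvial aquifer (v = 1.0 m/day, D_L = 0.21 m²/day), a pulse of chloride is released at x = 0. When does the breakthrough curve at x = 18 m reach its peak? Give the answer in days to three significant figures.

17.8 days

For the 1D instantaneous-source solution, setting ∂C/∂t = 0 at fixed x gives v²t² + 2Dt − x² = 0, so t = (√(D² + v²x²) − D)/v².
√(D² + v²x²) = √(0.21² + 1.0² × 18²) = 18.00; v² = 1.
t = (18.00 − 0.21)/1 = 17.8 days (vs. the pure-advection estimate x/v = 18.0 d).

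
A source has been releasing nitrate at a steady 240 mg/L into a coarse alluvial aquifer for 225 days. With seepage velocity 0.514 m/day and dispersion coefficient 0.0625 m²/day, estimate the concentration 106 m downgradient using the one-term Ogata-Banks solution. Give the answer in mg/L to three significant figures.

For a continuous step input, C/C₀ ≈ ½·erfc((x−vt)/(2√(Dt))).
vt = 0.514 × 225 = 115.65 m and 2√(Dt) = 2√(0.0625 × 225) = 7.500 m.
Argument (x−vt)/(2√(Dt)) = (106 − 115.65)/7.500 = -1.287; ½·erfc(-1.287) = 0.9656.
C = 240 × 0.9656 = 232 mg/L.

232 mg/L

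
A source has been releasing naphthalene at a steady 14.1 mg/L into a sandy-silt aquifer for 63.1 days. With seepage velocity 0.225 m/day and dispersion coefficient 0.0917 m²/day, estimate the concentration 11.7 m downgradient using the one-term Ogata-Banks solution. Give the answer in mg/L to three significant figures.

For a continuous step input, C/C₀ ≈ ½·erfc((x−vt)/(2√(Dt))).
vt = 0.225 × 63.1 = 14.1975 m and 2√(Dt) = 2√(0.0917 × 63.1) = 4.811 m.
Argument (x−vt)/(2√(Dt)) = (11.7 − 14.1975)/4.811 = -0.5191; ½·erfc(-0.5191) = 0.7686.
C = 14.1 × 0.7686 = 10.8 mg/L.

10.8 mg/L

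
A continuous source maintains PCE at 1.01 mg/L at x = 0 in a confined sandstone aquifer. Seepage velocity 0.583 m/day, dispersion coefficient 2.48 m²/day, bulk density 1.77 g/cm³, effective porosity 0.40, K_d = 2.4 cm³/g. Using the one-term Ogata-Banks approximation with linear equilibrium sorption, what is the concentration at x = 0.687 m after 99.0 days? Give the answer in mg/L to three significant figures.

Retardation factor R = 1 + ρ_b·K_d/n = 1 + 1.77 × 2.4/0.40 = 11.62.
Sorption retards both mechanisms: v_R = v/R = 0.05017 m/day, D_R = D/R = 0.2134 m²/day.
v_R·t = 0.05017 × 99.0 = 4.96683 m; 2√(D_R t) = 9.193 m; argument = (0.687 − 4.96683)/9.193 = -0.4656.
C = C₀ × ½·erfc(-0.4656) = 1.01 × 0.7449 = 0.752 mg/L.

0.752 mg/L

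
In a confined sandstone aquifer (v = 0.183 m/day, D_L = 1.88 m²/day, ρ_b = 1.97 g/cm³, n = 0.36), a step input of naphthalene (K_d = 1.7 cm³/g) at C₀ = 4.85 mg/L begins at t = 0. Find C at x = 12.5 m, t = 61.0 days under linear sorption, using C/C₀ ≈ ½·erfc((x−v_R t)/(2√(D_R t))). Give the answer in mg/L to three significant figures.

Retardation factor R = 1 + ρ_b·K_d/n = 1 + 1.97 × 1.7/0.36 = 10.30.
Sorption retards both mechanisms: v_R = v/R = 0.01777 m/day, D_R = D/R = 0.1825 m²/day.
v_R·t = 0.01777 × 61.0 = 1.08397 m; 2√(D_R t) = 6.673 m; argument = (12.5 − 1.08397)/6.673 = 1.711.
C = C₀ × ½·erfc(1.711) = 4.85 × 0.007766 = 0.0377 mg/L.

0.0377 mg/L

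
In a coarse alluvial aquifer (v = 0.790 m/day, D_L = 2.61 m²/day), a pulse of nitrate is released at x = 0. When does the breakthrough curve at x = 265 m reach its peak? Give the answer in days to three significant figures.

For the 1D instantaneous-source solution, setting ∂C/∂t = 0 at fixed x gives v²t² + 2Dt − x² = 0, so t = (√(D² + v²x²) − D)/v².
√(D² + v²x²) = √(2.61² + 0.790² × 265²) = 209.4; v² = 0.6241.
t = (209.4 − 2.61)/0.6241 = 331 days (vs. the pure-advection estimate x/v = 335 d).

331 days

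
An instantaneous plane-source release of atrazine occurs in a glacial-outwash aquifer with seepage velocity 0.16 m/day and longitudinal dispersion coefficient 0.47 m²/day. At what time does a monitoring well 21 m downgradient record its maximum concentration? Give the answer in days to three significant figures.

For the 1D instantaneous-source solution, setting ∂C/∂t = 0 at fixed x gives v²t² + 2Dt − x² = 0, so t = (√(D² + v²x²) − D)/v².
√(D² + v²x²) = √(0.47² + 0.16² × 21²) = 3.393; v² = 0.0256.
t = (3.393 − 0.47)/0.0256 = 114 days (vs. the pure-advection estimate x/v = 131 d).

114 days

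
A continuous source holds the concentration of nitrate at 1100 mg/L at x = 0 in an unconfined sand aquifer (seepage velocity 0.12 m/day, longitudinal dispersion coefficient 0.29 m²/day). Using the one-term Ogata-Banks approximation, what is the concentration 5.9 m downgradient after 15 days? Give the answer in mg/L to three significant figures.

90.5 mg/L

For a continuous step input, C/C₀ ≈ ½·erfc((x−vt)/(2√(Dt))).
vt = 0.12 × 15 = 1.8 m and 2√(Dt) = 2√(0.29 × 15) = 4.171 m.
Argument (x−vt)/(2√(Dt)) = (5.9 − 1.8)/4.171 = 0.9830; ½·erfc(0.9830) = 0.08224.
C = 1100 × 0.08224 = 90.5 mg/L.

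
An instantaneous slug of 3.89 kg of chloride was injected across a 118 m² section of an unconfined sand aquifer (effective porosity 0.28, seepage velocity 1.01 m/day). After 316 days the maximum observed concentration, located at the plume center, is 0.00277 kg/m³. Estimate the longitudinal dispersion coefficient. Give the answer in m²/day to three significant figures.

0.455 m²/day

At the plume center C_max = M/(n_e·A·√(4πDt)), so D = M²/(4πt·(n_e·A·C_max)²).
n_e·A·C_max = 0.28 × 118 × 0.00277 = 0.09152 kg/m.
D = 3.89²/(4π × 316 × 0.09152²) = 0.455 m²/day.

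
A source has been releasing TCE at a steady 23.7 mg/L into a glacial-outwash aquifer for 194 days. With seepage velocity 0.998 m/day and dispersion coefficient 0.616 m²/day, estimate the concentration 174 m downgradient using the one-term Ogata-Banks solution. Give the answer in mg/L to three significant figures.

For a continuous step input, C/C₀ ≈ ½·erfc((x−vt)/(2√(Dt))).
vt = 0.998 × 194 = 193.612 m and 2√(Dt) = 2√(0.616 × 194) = 21.86 m.
Argument (x−vt)/(2√(Dt)) = (174 − 193.612)/21.86 = -0.8972; ½·erfc(-0.8972) = 0.8977.
C = 23.7 × 0.8977 = 21.3 mg/L.

21.3 mg/L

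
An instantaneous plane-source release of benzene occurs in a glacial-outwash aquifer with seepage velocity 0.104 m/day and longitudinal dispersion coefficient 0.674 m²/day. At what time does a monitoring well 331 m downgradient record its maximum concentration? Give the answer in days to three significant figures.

For the 1D instantaneous-source solution, setting ∂C/∂t = 0 at fixed x gives v²t² + 2Dt − x² = 0, so t = (√(D² + v²x²) − D)/v².
√(D² + v²x²) = √(0.674² + 0.104² × 331²) = 34.43; v² = 0.010816.
t = (34.43 − 0.674)/0.010816 = 3120 days (vs. the pure-advection estimate x/v = 3180 d).

3120 days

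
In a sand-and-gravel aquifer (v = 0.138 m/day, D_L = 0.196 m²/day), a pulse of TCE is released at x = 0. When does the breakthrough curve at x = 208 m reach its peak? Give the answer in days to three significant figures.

1500 days

For the 1D instantaneous-source solution, setting ∂C/∂t = 0 at fixed x gives v²t² + 2Dt − x² = 0, so t = (√(D² + v²x²) − D)/v².
√(D² + v²x²) = √(0.196² + 0.138² × 208²) = 28.70; v² = 0.019044.
t = (28.70 − 0.196)/0.019044 = 1500 days (vs. the pure-advection estimate x/v = 1510 d).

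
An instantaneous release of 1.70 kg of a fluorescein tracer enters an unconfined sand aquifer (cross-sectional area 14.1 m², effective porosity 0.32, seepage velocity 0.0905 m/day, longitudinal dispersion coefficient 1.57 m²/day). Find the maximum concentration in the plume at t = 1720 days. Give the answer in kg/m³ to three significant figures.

0.00205 kg/m³

The peak of an instantaneous 1D plume sits at x = vt; there the Gaussian factor is 1 and C_max = M/(n_e·A·√(4πDt)), where n_e·A is the pore area the mass is dissolved in.
√(4πDt) = √(4π × 1.57 × 1720) = 184.2 m, so C_max = 1.70/(0.32 × 14.1 × 184.2) = 0.00205 kg/m³.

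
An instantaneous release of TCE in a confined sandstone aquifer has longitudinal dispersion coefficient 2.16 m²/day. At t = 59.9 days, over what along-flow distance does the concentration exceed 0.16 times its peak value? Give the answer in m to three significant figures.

The plume is Gaussian with σ = √(2Dt) = √(2 × 2.16 × 59.9) = 16.09 m.
C/C_peak = exp(−Δx²/(2σ²)) = 0.16 ⇒ Δx = σ·√(−2 ln 0.16) = 16.09 × 1.914 = 30.80 m.
Width = 2Δx = 61.6 m.

61.6 m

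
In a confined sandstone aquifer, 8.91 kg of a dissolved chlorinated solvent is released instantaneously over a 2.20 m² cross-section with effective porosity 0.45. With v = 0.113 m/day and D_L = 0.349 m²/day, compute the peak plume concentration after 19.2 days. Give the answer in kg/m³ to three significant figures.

The peak of an instantaneous 1D plume sits at x = vt; there the Gaussian factor is 1 and C_max = M/(n_e·A·√(4πDt)), where n_e·A is the pore area the mass is dissolved in.
√(4πDt) = √(4π × 0.349 × 19.2) = 9.176 m, so C_max = 8.91/(0.45 × 2.20 × 9.176) = 0.981 kg/m³.

0.981 kg/m³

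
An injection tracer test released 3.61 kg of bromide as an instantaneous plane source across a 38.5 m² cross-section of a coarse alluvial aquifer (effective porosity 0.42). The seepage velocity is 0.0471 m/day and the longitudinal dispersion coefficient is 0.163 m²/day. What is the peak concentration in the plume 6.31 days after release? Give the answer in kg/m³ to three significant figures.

0.0621 kg/m³

The peak of an instantaneous 1D plume sits at x = vt; there the Gaussian factor is 1 and C_max = M/(n_e·A·√(4πDt)), where n_e·A is the pore area the mass is dissolved in.
√(4πDt) = √(4π × 0.163 × 6.31) = 3.595 m, so C_max = 3.61/(0.42 × 38.5 × 3.595) = 0.0621 kg/m³.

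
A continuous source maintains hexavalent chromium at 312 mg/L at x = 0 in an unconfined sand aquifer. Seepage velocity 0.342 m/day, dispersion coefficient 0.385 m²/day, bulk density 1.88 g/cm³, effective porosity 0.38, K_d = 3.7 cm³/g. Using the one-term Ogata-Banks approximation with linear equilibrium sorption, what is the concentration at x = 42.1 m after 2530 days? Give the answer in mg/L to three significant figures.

189 mg/L

Retardation factor R = 1 + ρ_b·K_d/n = 1 + 1.88 × 3.7/0.38 = 19.31.
Sorption retards both mechanisms: v_R = v/R = 0.01771 m/day, D_R = D/R = 0.01994 m²/day.
v_R·t = 0.01771 × 2530 = 44.8063 m; 2√(D_R t) = 14.21 m; argument = (42.1 − 44.8063)/14.21 = -0.1905.
C = C₀ × ½·erfc(-0.1905) = 312 × 0.6062 = 189 mg/L.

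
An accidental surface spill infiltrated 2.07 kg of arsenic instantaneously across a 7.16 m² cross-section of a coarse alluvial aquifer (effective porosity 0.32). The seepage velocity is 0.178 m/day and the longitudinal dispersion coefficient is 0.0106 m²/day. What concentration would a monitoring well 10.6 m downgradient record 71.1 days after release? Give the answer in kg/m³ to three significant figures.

For an instantaneous plane source, C(x,t) = M/(n_e·A·√(4πDt)) · exp(−(x−vt)²/(4Dt)), with n_e·A the pore (flow) area.
Plume center vt = 0.178 × 71.1 = 12.6558 m, so the well at 10.6 m is 2.0558 m upgradient of the peak.
√(4πDt) = 3.077 m, giving peak height M/(n_e·A·√(4πDt)) = 2.07/(0.32 × 7.16 × 3.077) = 0.2936 kg/m³.
(x−vt)²/(4Dt) = (-2.0558)²/(4 × 0.0106 × 71.1) = 1.402; exp(−1.402) = 0.2461.
C = 0.2936 × 0.2461 = 0.0723 kg/m³.

0.0723 kg/m³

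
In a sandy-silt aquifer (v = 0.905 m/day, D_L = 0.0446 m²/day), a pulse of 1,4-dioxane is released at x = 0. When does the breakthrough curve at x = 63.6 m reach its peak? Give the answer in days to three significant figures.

For the 1D instantaneous-source solution, setting ∂C/∂t = 0 at fixed x gives v²t² + 2Dt − x² = 0, so t = (√(D² + v²x²) − D)/v².
√(D² + v²x²) = √(0.0446² + 0.905² × 63.6²) = 57.56; v² = 0.819025.
t = (57.56 − 0.0446)/0.819025 = 70.2 days (vs. the pure-advection estimate x/v = 70.3 d).

70.2 days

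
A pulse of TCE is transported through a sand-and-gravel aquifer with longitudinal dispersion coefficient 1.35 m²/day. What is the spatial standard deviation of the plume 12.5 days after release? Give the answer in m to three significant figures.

5.81 m

Dispersive spreading gives a Gaussian with σ² = 2Dt; advection only shifts the center.
σ = √(2 × 1.35 × 12.5) = 5.81 m.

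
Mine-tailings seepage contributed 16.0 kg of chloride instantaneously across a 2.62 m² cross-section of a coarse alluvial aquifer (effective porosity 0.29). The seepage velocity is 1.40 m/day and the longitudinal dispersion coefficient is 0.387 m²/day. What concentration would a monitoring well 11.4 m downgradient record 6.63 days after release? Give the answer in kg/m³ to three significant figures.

For an instantaneous plane source, C(x,t) = M/(n_e·A·√(4πDt)) · exp(−(x−vt)²/(4Dt)), with n_e·A the pore (flow) area.
Plume center vt = 1.40 × 6.63 = 9.282 m, so the well at 11.4 m is 2.118 m downgradient of the peak.
√(4πDt) = 5.678 m, giving peak height M/(n_e·A·√(4πDt)) = 16.0/(0.29 × 2.62 × 5.678) = 3.709 kg/m³.
(x−vt)²/(4Dt) = (2.118)²/(4 × 0.387 × 6.63) = 0.4371; exp(−0.4371) = 0.6459.
C = 3.709 × 0.6459 = 2.40 kg/m³.

2.40 kg/m³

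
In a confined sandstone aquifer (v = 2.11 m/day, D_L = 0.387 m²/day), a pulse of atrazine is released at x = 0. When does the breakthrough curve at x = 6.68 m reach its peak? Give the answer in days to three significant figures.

For the 1D instantaneous-source solution, setting ∂C/∂t = 0 at fixed x gives v²t² + 2Dt − x² = 0, so t = (√(D² + v²x²) − D)/v².
√(D² + v²x²) = √(0.387² + 2.11² × 6.68²) = 14.10; v² = 4.4521.
t = (14.10 − 0.387)/4.4521 = 3.08 days (vs. the pure-advection estimate x/v = 3.17 d).

3.08 days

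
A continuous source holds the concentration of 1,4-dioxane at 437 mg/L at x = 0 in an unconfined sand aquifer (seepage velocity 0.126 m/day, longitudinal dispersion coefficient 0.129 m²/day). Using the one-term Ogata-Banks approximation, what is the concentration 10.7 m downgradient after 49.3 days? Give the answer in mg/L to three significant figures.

For a continuous step input, C/C₀ ≈ ½·erfc((x−vt)/(2√(Dt))).
vt = 0.126 × 49.3 = 6.2118 m and 2√(Dt) = 2√(0.129 × 49.3) = 5.044 m.
Argument (x−vt)/(2√(Dt)) = (10.7 − 6.2118)/5.044 = 0.8898; ½·erfc(0.8898) = 0.1041.
C = 437 × 0.1041 = 45.5 mg/L.

45.5 mg/L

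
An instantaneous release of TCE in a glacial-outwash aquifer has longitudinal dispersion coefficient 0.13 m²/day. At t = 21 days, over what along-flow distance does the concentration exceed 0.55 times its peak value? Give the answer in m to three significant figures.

5.11 m

The plume is Gaussian with σ = √(2Dt) = √(2 × 0.13 × 21) = 2.337 m.
C/C_peak = exp(−Δx²/(2σ²)) = 0.55 ⇒ Δx = σ·√(−2 ln 0.55) = 2.337 × 1.093 = 2.554 m.
Width = 2Δx = 5.11 m.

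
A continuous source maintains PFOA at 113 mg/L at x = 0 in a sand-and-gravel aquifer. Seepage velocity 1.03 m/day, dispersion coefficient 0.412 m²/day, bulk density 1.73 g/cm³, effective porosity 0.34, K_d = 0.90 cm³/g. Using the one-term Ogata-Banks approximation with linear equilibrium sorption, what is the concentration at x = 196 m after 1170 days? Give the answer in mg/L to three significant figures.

106 mg/L

Retardation factor R = 1 + ρ_b·K_d/n = 1 + 1.73 × 0.90/0.34 = 5.579.
Sorption retards both mechanisms: v_R = v/R = 0.1846 m/day, D_R = D/R = 0.07385 m²/day.
v_R·t = 0.1846 × 1170 = 215.982 m; 2√(D_R t) = 18.59 m; argument = (196 − 215.982)/18.59 = -1.075.
C = C₀ × ½·erfc(-1.075) = 113 × 0.9358 = 106 mg/L.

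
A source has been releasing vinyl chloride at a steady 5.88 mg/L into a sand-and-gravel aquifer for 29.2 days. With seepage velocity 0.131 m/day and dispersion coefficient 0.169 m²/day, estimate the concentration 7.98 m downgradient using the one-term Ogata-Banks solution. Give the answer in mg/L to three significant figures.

0.547 mg/L

For a continuous step input, C/C₀ ≈ ½·erfc((x−vt)/(2√(Dt))).
vt = 0.131 × 29.2 = 3.8252 m and 2√(Dt) = 2√(0.169 × 29.2) = 4.443 m.
Argument (x−vt)/(2√(Dt)) = (7.98 − 3.8252)/4.443 = 0.9351; ½·erfc(0.9351) = 0.09301.
C = 5.88 × 0.09301 = 0.547 mg/L.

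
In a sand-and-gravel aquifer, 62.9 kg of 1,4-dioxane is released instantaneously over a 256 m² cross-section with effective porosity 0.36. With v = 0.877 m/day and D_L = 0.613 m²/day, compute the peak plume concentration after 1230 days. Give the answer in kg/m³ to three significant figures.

The peak of an instantaneous 1D plume sits at x = vt; there the Gaussian factor is 1 and C_max = M/(n_e·A·√(4πDt)), where n_e·A is the pore area the mass is dissolved in.
√(4πDt) = √(4π × 0.613 × 1230) = 97.34 m, so C_max = 62.9/(0.36 × 256 × 97.34) = 0.00701 kg/m³.

0.00701 kg/m³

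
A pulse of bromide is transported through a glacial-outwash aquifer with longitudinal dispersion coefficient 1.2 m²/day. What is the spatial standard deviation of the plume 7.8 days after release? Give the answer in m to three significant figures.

4.33 m

Dispersive spreading gives a Gaussian with σ² = 2Dt; advection only shifts the center.
σ = √(2 × 1.2 × 7.8) = 4.33 m.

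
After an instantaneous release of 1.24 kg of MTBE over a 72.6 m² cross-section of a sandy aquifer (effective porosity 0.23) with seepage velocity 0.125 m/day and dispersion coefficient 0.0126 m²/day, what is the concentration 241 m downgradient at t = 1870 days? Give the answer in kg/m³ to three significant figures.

0.00247 kg/m³

For an instantaneous plane source, C(x,t) = M/(n_e·A·√(4πDt)) · exp(−(x−vt)²/(4Dt)), with n_e·A the pore (flow) area.
Plume center vt = 0.125 × 1870 = 233.75 m, so the well at 241 m is 7.25 m downgradient of the peak.
√(4πDt) = 17.21 m, giving peak height M/(n_e·A·√(4πDt)) = 1.24/(0.23 × 72.6 × 17.21) = 0.004315 kg/m³.
(x−vt)²/(4Dt) = (7.25)²/(4 × 0.0126 × 1870) = 0.5577; exp(−0.5577) = 0.5725.
C = 0.004315 × 0.5725 = 0.00247 kg/m³.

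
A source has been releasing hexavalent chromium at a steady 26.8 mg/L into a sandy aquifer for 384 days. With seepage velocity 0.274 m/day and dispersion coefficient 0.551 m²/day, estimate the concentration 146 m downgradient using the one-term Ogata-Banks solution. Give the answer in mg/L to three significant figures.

For a continuous step input, C/C₀ ≈ ½·erfc((x−vt)/(2√(Dt))).
vt = 0.274 × 384 = 105.216 m and 2√(Dt) = 2√(0.551 × 384) = 29.09 m.
Argument (x−vt)/(2√(Dt)) = (146 − 105.216)/29.09 = 1.402; ½·erfc(1.402) = 0.02370.
C = 26.8 × 0.02370 = 0.635 mg/L.

0.635 mg/L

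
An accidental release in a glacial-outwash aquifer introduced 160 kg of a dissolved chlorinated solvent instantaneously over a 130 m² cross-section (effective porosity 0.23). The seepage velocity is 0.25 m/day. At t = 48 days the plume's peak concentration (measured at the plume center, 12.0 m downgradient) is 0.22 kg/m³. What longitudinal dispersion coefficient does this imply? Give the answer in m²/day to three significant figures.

0.981 m²/day

At the plume center C_max = M/(n_e·A·√(4πDt)), so D = M²/(4πt·(n_e·A·C_max)²).
n_e·A·C_max = 0.23 × 130 × 0.22 = 6.578 kg/m.
D = 160²/(4π × 48 × 6.578²) = 0.981 m²/day.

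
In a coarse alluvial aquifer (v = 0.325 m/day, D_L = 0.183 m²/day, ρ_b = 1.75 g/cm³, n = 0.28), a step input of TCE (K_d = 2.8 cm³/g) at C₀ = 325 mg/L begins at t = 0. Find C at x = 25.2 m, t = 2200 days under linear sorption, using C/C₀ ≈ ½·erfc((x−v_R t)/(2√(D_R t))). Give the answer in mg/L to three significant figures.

Retardation factor R = 1 + ρ_b·K_d/n = 1 + 1.75 × 2.8/0.28 = 18.50.
Sorption retards both mechanisms: v_R = v/R = 0.01757 m/day, D_R = D/R = 0.009892 m²/day.
v_R·t = 0.01757 × 2200 = 38.654 m; 2√(D_R t) = 9.330 m; argument = (25.2 − 38.654)/9.330 = -1.442.
C = C₀ × ½·erfc(-1.442) = 325 × 0.9793 = 318 mg/L.

318 mg/L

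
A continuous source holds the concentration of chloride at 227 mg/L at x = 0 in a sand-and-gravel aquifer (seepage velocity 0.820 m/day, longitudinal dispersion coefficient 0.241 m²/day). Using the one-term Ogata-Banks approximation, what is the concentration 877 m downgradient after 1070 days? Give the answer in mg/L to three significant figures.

115 mg/L

For a continuous step input, C/C₀ ≈ ½·erfc((x−vt)/(2√(Dt))).
vt = 0.820 × 1070 = 877.4 m and 2√(Dt) = 2√(0.241 × 1070) = 32.12 m.
Argument (x−vt)/(2√(Dt)) = (877 − 877.4)/32.12 = -0.01245; ½·erfc(-0.01245) = 0.5070.
C = 227 × 0.5070 = 115 mg/L.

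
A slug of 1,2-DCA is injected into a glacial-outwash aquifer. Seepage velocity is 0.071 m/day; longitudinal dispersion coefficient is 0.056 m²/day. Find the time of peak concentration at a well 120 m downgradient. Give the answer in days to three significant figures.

1680 days

For the 1D instantaneous-source solution, setting ∂C/∂t = 0 at fixed x gives v²t² + 2Dt − x² = 0, so t = (√(D² + v²x²) − D)/v².
√(D² + v²x²) = √(0.056² + 0.071² × 120²) = 8.520; v² = 0.005041.
t = (8.520 − 0.056)/0.005041 = 1680 days (vs. the pure-advection estimate x/v = 1690 d).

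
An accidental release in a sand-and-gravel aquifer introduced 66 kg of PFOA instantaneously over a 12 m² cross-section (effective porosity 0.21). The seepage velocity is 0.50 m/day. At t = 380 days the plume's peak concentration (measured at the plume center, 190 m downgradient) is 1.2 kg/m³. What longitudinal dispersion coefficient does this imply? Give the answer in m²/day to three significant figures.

At the plume center C_max = M/(n_e·A·√(4πDt)), so D = M²/(4πt·(n_e·A·C_max)²).
n_e·A·C_max = 0.21 × 12 × 1.2 = 3.024 kg/m.
D = 66²/(4π × 380 × 3.024²) = 0.0998 m²/day.

0.0998 m²/day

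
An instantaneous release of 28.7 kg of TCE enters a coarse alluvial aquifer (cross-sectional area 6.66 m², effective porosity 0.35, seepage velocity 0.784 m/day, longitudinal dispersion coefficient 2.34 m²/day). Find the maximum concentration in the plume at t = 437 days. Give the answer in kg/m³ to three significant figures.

The peak of an instantaneous 1D plume sits at x = vt; there the Gaussian factor is 1 and C_max = M/(n_e·A·√(4πDt)), where n_e·A is the pore area the mass is dissolved in.
√(4πDt) = √(4π × 2.34 × 437) = 113.4 m, so C_max = 28.7/(0.35 × 6.66 × 113.4) = 0.109 kg/m³.

0.109 kg/m³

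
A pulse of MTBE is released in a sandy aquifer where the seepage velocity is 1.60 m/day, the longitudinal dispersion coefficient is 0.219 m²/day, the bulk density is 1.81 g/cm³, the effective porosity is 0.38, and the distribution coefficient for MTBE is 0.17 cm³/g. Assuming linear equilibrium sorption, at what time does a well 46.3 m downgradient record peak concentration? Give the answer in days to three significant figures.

Retardation factor R = 1 + ρ_b·K_d/n = 1 + 1.81 × 0.17/0.38 = 1.810.
Sorption retards both mechanisms: v_R = v/R = 0.8840 m/day, D_R = D/R = 0.1210 m²/day.
Peak time from v_R²t² + 2D_R t − x² = 0: t = (√(D_R² + v_R²x²) − D_R)/v_R².
√(D_R² + v_R²x²) = √(0.1210² + 0.8840² × 46.3²) = 40.93; v_R² = 0.7815.
t = (40.93 − 0.1210)/0.7815 = 52.2 days.

52.2 days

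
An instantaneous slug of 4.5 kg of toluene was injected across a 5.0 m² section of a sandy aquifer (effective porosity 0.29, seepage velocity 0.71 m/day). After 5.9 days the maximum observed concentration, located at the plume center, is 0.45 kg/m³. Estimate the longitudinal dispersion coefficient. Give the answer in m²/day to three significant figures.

At the plume center C_max = M/(n_e·A·√(4πDt)), so D = M²/(4πt·(n_e·A·C_max)²).
n_e·A·C_max = 0.29 × 5.0 × 0.45 = 0.6525 kg/m.
D = 4.5²/(4π × 5.9 × 0.6525²) = 0.642 m²/day.

0.642 m²/day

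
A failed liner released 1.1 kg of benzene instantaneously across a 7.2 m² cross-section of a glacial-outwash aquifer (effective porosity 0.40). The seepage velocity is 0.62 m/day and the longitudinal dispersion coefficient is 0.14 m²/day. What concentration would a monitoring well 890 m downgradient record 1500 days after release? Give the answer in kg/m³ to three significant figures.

0.00111 kg/m³

For an instantaneous plane source, C(x,t) = M/(n_e·A·√(4πDt)) · exp(−(x−vt)²/(4Dt)), with n_e·A the pore (flow) area.
Plume center vt = 0.62 × 1500 = 930 m, so the well at 890 m is 40 m upgradient of the peak.
√(4πDt) = 51.37 m, giving peak height M/(n_e·A·√(4πDt)) = 1.1/(0.40 × 7.2 × 51.37) = 0.007435 kg/m³.
(x−vt)²/(4Dt) = (-40)²/(4 × 0.14 × 1500) = 1.905; exp(−1.905) = 0.1488.
C = 0.007435 × 0.1488 = 0.00111 kg/m³.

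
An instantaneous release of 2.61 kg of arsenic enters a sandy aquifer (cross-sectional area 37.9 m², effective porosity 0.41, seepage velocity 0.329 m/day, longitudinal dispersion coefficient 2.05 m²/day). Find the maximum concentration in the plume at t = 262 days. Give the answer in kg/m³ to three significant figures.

The peak of an instantaneous 1D plume sits at x = vt; there the Gaussian factor is 1 and C_max = M/(n_e·A·√(4πDt)), where n_e·A is the pore area the mass is dissolved in.
√(4πDt) = √(4π × 2.05 × 262) = 82.15 m, so C_max = 2.61/(0.41 × 37.9 × 82.15) = 0.00204 kg/m³.

0.00204 kg/m³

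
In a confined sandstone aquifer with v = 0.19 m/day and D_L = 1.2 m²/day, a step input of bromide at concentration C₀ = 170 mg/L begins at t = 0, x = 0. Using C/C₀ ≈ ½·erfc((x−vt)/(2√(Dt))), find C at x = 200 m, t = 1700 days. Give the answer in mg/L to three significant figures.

165 mg/L

For a continuous step input, C/C₀ ≈ ½·erfc((x−vt)/(2√(Dt))).
vt = 0.19 × 1700 = 323 m and 2√(Dt) = 2√(1.2 × 1700) = 90.33 m.
Argument (x−vt)/(2√(Dt)) = (200 − 323)/90.33 = -1.362; ½·erfc(-1.362) = 0.9730.
C = 170 × 0.9730 = 165 mg/L.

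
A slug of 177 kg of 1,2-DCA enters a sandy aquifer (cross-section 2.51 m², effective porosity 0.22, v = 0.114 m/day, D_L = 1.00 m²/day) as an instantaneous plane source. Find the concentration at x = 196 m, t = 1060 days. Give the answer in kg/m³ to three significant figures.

0.733 kg/m³

For an instantaneous plane source, C(x,t) = M/(n_e·A·√(4πDt)) · exp(−(x−vt)²/(4Dt)), with n_e·A the pore (flow) area.
Plume center vt = 0.114 × 1060 = 120.84 m, so the well at 196 m is 75.16 m downgradient of the peak.
√(4πDt) = 115.4 m, giving peak height M/(n_e·A·√(4πDt)) = 177/(0.22 × 2.51 × 115.4) = 2.778 kg/m³.
(x−vt)²/(4Dt) = (75.16)²/(4 × 1.00 × 1060) = 1.332; exp(−1.332) = 0.2639.
C = 2.778 × 0.2639 = 0.733 kg/m³.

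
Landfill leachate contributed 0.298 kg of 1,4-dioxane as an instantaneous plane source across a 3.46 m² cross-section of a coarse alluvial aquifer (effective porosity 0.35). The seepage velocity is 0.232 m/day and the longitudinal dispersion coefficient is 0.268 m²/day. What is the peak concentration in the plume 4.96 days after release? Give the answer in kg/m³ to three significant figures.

0.0602 kg/m³

The peak of an instantaneous 1D plume sits at x = vt; there the Gaussian factor is 1 and C_max = M/(n_e·A·√(4πDt)), where n_e·A is the pore area the mass is dissolved in.
√(4πDt) = √(4π × 0.268 × 4.96) = 4.087 m, so C_max = 0.298/(0.35 × 3.46 × 4.087) = 0.0602 kg/m³.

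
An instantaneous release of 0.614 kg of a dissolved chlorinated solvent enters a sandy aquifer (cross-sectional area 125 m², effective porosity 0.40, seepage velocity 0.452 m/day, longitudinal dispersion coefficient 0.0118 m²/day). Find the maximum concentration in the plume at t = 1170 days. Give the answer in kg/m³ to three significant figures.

The peak of an instantaneous 1D plume sits at x = vt; there the Gaussian factor is 1 and C_max = M/(n_e·A·√(4πDt)), where n_e·A is the pore area the mass is dissolved in.
√(4πDt) = √(4π × 0.0118 × 1170) = 13.17 m, so C_max = 0.614/(0.40 × 125 × 13.17) = 0.000932 kg/m³.

0.000932 kg/m³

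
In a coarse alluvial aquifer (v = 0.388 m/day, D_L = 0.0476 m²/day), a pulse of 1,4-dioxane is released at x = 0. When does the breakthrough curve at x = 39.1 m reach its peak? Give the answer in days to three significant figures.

For the 1D instantaneous-source solution, setting ∂C/∂t = 0 at fixed x gives v²t² + 2Dt − x² = 0, so t = (√(D² + v²x²) − D)/v².
√(D² + v²x²) = √(0.0476² + 0.388² × 39.1²) = 15.17; v² = 0.150544.
t = (15.17 − 0.0476)/0.150544 = 100 days (vs. the pure-advection estimate x/v = 101 d).

100 days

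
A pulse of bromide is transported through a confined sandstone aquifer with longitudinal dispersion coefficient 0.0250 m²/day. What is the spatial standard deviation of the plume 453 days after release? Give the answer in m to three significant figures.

4.76 m

Dispersive spreading gives a Gaussian with σ² = 2Dt; advection only shifts the center.
σ = √(2 × 0.0250 × 453) = 4.76 m.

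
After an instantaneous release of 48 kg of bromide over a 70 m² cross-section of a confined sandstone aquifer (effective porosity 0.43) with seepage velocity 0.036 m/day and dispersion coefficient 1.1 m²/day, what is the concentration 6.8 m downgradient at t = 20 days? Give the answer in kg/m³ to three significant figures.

0.0630 kg/m³

For an instantaneous plane source, C(x,t) = M/(n_e·A·√(4πDt)) · exp(−(x−vt)²/(4Dt)), with n_e·A the pore (flow) area.
Plume center vt = 0.036 × 20 = 0.72 m, so the well at 6.8 m is 6.08 m downgradient of the peak.
√(4πDt) = 16.63 m, giving peak height M/(n_e·A·√(4πDt)) = 48/(0.43 × 70 × 16.63) = 0.09589 kg/m³.
(x−vt)²/(4Dt) = (6.08)²/(4 × 1.1 × 20) = 0.4201; exp(−0.4201) = 0.6570.
C = 0.09589 × 0.6570 = 0.0630 kg/m³.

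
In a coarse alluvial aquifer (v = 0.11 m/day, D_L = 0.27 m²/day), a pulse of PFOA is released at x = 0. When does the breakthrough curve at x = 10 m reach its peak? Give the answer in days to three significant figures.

71.3 days

For the 1D instantaneous-source solution, setting ∂C/∂t = 0 at fixed x gives v²t² + 2Dt − x² = 0, so t = (√(D² + v²x²) − D)/v².
√(D² + v²x²) = √(0.27² + 0.11² × 10²) = 1.133; v² = 0.0121.
t = (1.133 − 0.27)/0.0121 = 71.3 days (vs. the pure-advection estimate x/v = 90.9 d).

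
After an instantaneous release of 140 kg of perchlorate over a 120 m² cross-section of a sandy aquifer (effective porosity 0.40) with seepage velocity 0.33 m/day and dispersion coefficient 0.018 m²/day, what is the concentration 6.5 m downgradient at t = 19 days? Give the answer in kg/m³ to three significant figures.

For an instantaneous plane source, C(x,t) = M/(n_e·A·√(4πDt)) · exp(−(x−vt)²/(4Dt)), with n_e·A the pore (flow) area.
Plume center vt = 0.33 × 19 = 6.27 m, so the well at 6.5 m is 0.23 m downgradient of the peak.
√(4πDt) = 2.073 m, giving peak height M/(n_e·A·√(4πDt)) = 140/(0.40 × 120 × 2.073) = 1.407 kg/m³.
(x−vt)²/(4Dt) = (0.23)²/(4 × 0.018 × 19) = 0.03867; exp(−0.03867) = 0.9621.
C = 1.407 × 0.9621 = 1.35 kg/m³.

1.35 kg/m³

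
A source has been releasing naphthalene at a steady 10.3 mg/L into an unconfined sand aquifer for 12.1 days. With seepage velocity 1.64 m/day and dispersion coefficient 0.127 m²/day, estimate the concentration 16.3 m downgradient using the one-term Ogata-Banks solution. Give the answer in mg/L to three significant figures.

10.1 mg/L

For a continuous step input, C/C₀ ≈ ½·erfc((x−vt)/(2√(Dt))).
vt = 1.64 × 12.1 = 19.844 m and 2√(Dt) = 2√(0.127 × 12.1) = 2.479 m.
Argument (x−vt)/(2√(Dt)) = (16.3 − 19.844)/2.479 = -1.430; ½·erfc(-1.430) = 0.9784.
C = 10.3 × 0.9784 = 10.1 mg/L.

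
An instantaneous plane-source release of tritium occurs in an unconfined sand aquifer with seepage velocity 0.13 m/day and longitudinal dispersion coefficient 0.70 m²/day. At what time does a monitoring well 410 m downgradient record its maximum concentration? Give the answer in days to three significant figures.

For the 1D instantaneous-source solution, setting ∂C/∂t = 0 at fixed x gives v²t² + 2Dt − x² = 0, so t = (√(D² + v²x²) − D)/v².
√(D² + v²x²) = √(0.70² + 0.13² × 410²) = 53.30; v² = 0.0169.
t = (53.30 − 0.70)/0.0169 = 3110 days (vs. the pure-advection estimate x/v = 3150 d).

3110 days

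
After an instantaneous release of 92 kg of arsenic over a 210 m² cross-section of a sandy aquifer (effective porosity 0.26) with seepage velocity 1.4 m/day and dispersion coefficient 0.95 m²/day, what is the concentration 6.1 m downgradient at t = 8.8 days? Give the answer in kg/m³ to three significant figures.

For an instantaneous plane source, C(x,t) = M/(n_e·A·√(4πDt)) · exp(−(x−vt)²/(4Dt)), with n_e·A the pore (flow) area.
Plume center vt = 1.4 × 8.8 = 12.32 m, so the well at 6.1 m is 6.22 m upgradient of the peak.
√(4πDt) = 10.25 m, giving peak height M/(n_e·A·√(4πDt)) = 92/(0.26 × 210 × 10.25) = 0.1644 kg/m³.
(x−vt)²/(4Dt) = (-6.22)²/(4 × 0.95 × 8.8) = 1.157; exp(−1.157) = 0.3144.
C = 0.1644 × 0.3144 = 0.0517 kg/m³.

0.0517 kg/m³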